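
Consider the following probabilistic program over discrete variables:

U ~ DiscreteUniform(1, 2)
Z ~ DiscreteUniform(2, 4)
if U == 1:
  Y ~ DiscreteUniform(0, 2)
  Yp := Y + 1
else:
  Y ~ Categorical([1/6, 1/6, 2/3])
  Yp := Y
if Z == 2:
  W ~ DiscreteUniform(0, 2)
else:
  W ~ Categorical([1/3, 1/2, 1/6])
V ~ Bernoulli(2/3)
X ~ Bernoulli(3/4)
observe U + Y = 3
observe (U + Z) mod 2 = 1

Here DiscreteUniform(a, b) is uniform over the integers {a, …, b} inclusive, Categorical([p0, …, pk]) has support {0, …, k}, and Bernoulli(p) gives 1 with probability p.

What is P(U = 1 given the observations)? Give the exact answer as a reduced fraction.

P(U = 1 | obs) = 4/5

Enumerate traces; 36 have nonzero weight after conditioning:
  (U=1, Z=2, Y=2, W=0, V=0, X=0) weight 1/648
  (U=1, Z=2, Y=2, W=0, V=0, X=1) weight 1/216
  (U=1, Z=2, Y=2, W=0, V=1, X=0) weight 1/324
  (U=1, Z=2, Y=2, W=0, V=1, X=1) weight 1/108
  (U=1, Z=2, Y=2, W=1, V=0, X=0) weight 1/648
  (U=1, Z=2, Y=2, W=1, V=0, X=1) weight 1/216
  (U=1, Z=2, Y=2, W=1, V=1, X=0) weight 1/324
  (U=1, Z=2, Y=2, W=1, V=1, X=1) weight 1/108
  (U=2, Z=3, Y=1, W=0, V=0, X=0) weight 1/1296
  … 27 more
Group by U:
  weight(U=1) = 1/9
  weight(U=2) = 1/36
Total weight = 1/9 + 1/36 = 5/36
P(U=1 | obs) = 1/9 / 5/36 = 4/5
P(U=2 | obs) = 1/36 / 5/36 = 1/5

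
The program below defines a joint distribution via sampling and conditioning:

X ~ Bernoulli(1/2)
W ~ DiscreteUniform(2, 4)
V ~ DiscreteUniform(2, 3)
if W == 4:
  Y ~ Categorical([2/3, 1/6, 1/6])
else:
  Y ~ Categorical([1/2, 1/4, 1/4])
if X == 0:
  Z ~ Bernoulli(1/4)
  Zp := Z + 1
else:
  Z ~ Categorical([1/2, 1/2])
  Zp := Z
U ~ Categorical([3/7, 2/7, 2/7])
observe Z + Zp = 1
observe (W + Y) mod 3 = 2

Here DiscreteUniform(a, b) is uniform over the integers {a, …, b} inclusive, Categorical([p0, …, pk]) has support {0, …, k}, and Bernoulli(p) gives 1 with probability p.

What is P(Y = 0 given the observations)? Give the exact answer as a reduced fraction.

Enumerate traces; 18 have nonzero weight after conditioning:
  (X=0, W=2, V=2, Y=0, Z=0, U=0) weight 3/224
  (X=0, W=2, V=2, Y=0, Z=0, U=1) weight 1/112
  (X=0, W=2, V=2, Y=0, Z=0, U=2) weight 1/112
  (X=0, W=2, V=3, Y=0, Z=0, U=0) weight 3/224
  (X=0, W=2, V=3, Y=0, Z=0, U=1) weight 1/112
  (X=0, W=2, V=3, Y=0, Z=0, U=2) weight 1/112
  (X=0, W=3, V=2, Y=2, Z=0, U=0) weight 3/448
  (X=0, W=3, V=2, Y=2, Z=0, U=1) weight 1/224
  (X=0, W=4, V=2, Y=1, Z=0, U=0) weight 1/224
  … 9 more
Group by Y:
  weight(Y=0) = 1/16
  weight(Y=1) = 1/48
  weight(Y=2) = 1/32
Total weight = 1/16 + 1/48 + 1/32 = 11/96
P(Y=0 | obs) = 1/16 / 11/96 = 6/11
P(Y=1 | obs) = 1/48 / 11/96 = 2/11
P(Y=2 | obs) = 1/32 / 11/96 = 3/11

P(Y = 0 | obs) = 6/11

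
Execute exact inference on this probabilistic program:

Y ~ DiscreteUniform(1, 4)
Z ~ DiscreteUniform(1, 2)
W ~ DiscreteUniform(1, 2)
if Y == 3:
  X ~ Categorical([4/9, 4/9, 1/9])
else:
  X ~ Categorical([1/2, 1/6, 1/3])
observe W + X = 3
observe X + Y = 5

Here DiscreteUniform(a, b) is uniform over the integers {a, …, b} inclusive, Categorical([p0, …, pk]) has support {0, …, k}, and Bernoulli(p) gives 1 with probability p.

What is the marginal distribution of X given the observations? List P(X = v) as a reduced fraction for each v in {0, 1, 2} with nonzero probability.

P(X=1) = 3/5, P(X=2) = 2/5

Enumerate traces; 4 have nonzero weight after conditioning:
  (Y=3, Z=1, W=1, X=2) weight 1/144
  (Y=3, Z=2, W=1, X=2) weight 1/144
  (Y=4, Z=1, W=2, X=1) weight 1/96
  (Y=4, Z=2, W=2, X=1) weight 1/96
Group by X:
  weight(X=1) = 1/48
  weight(X=2) = 1/72
Total weight = 1/48 + 1/72 = 5/144
P(X=1 | obs) = 1/48 / 5/144 = 3/5
P(X=2 | obs) = 1/72 / 5/144 = 2/5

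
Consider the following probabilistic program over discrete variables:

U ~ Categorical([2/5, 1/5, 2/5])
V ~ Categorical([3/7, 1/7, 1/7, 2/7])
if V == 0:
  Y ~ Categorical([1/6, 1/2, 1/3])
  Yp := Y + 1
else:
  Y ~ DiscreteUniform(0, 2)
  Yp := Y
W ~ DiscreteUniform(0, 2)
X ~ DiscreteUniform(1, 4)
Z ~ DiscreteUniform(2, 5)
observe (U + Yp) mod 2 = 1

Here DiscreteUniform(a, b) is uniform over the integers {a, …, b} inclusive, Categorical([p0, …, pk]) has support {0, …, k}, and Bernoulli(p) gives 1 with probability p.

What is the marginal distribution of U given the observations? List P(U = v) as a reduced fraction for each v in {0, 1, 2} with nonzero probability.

Enumerate traces; 816 have nonzero weight after conditioning:
  (U=0, V=0, Y=0, W=0, X=1, Z=2) weight 1/1680
  (U=0, V=0, Y=0, W=0, X=1, Z=3) weight 1/1680
  (U=0, V=0, Y=0, W=0, X=1, Z=4) weight 1/1680
  (U=0, V=0, Y=0, W=0, X=1, Z=5) weight 1/1680
  (U=0, V=0, Y=0, W=0, X=2, Z=2) weight 1/1680
  (U=0, V=0, Y=0, W=0, X=2, Z=3) weight 1/1680
  (U=0, V=0, Y=0, W=0, X=2, Z=4) weight 1/1680
  (U=0, V=0, Y=0, W=0, X=2, Z=5) weight 1/1680
  (U=1, V=0, Y=1, W=0, X=1, Z=2) weight 1/1120
  (U=2, V=0, Y=0, W=0, X=1, Z=2) weight 1/1680
  … 806 more
Group by U:
  weight(U=0) = 17/105
  weight(U=1) = 5/42
  weight(U=2) = 17/105
Total weight = 17/105 + 5/42 + 17/105 = 31/70
P(U=0 | obs) = 17/105 / 31/70 = 34/93
P(U=1 | obs) = 5/42 / 31/70 = 25/93
P(U=2 | obs) = 17/105 / 31/70 = 34/93

P(U=0) = 34/93, P(U=1) = 25/93, P(U=2) = 34/93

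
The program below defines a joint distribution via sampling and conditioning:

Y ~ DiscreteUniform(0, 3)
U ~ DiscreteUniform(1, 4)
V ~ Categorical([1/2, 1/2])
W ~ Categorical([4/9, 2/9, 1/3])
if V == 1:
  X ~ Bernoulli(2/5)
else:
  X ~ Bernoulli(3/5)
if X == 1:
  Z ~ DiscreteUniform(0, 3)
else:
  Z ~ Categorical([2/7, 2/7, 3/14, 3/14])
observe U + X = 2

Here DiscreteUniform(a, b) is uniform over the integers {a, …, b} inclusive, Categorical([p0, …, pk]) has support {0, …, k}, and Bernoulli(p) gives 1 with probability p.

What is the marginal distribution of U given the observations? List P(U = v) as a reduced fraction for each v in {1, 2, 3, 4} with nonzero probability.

Enumerate traces; 192 have nonzero weight after conditioning:
  (Y=0, U=1, V=0, W=0, X=1, Z=0) weight 1/480
  (Y=0, U=1, V=0, W=0, X=1, Z=1) weight 1/480
  (Y=0, U=1, V=0, W=0, X=1, Z=2) weight 1/480
  (Y=0, U=1, V=0, W=0, X=1, Z=3) weight 1/480
  (Y=0, U=1, V=0, W=1, X=1, Z=0) weight 1/960
  (Y=0, U=1, V=0, W=1, X=1, Z=1) weight 1/960
  (Y=0, U=1, V=0, W=1, X=1, Z=2) weight 1/960
  (Y=0, U=1, V=0, W=1, X=1, Z=3) weight 1/960
  (Y=0, U=2, V=0, W=0, X=0, Z=0) weight 1/630
  … 183 more
Group by U:
  weight(U=1) = 1/8
  weight(U=2) = 1/8
Total weight = 1/8 + 1/8 = 1/4
P(U=1 | obs) = 1/8 / 1/4 = 1/2
P(U=2 | obs) = 1/8 / 1/4 = 1/2

P(U=1) = 1/2, P(U=2) = 1/2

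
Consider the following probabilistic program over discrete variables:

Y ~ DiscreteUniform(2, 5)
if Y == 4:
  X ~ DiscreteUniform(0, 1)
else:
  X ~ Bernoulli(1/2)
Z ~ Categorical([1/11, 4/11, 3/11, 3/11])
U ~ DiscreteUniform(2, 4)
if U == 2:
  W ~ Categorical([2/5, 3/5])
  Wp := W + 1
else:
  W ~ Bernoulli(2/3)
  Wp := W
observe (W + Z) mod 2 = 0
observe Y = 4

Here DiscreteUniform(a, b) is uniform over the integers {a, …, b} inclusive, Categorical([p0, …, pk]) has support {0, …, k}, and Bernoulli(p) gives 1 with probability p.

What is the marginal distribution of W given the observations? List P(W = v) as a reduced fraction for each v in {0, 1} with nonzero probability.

P(W=0) = 64/267, P(W=1) = 203/267

Enumerate traces; 24 have nonzero weight after conditioning:
  (Y=4, X=0, Z=0, U=2, W=0) weight 1/660
  (Y=4, X=0, Z=0, U=3, W=0) weight 1/792
  (Y=4, X=0, Z=0, U=4, W=0) weight 1/792
  (Y=4, X=0, Z=1, U=2, W=1) weight 1/110
  (Y=4, X=0, Z=1, U=3, W=1) weight 1/99
  (Y=4, X=0, Z=1, U=4, W=1) weight 1/99
  (Y=4, X=0, Z=2, U=2, W=0) weight 1/220
  (Y=4, X=0, Z=2, U=3, W=0) weight 1/264
  … 16 more
Group by W:
  weight(W=0) = 16/495
  weight(W=1) = 203/1980
Total weight = 16/495 + 203/1980 = 89/660
P(W=0 | obs) = 16/495 / 89/660 = 64/267
P(W=1 | obs) = 203/1980 / 89/660 = 203/267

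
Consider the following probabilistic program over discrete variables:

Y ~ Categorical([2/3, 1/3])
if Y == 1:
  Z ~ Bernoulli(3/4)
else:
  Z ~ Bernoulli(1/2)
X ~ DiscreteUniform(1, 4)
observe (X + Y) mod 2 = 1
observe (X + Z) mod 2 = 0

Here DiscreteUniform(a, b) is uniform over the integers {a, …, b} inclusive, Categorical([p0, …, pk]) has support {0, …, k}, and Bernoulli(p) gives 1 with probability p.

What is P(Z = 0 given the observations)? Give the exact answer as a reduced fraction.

P(Z = 0 | obs) = 1/5

Enumerate traces; 4 have nonzero weight after conditioning:
  (Y=0, Z=1, X=1) weight 1/12
  (Y=0, Z=1, X=3) weight 1/12
  (Y=1, Z=0, X=2) weight 1/48
  (Y=1, Z=0, X=4) weight 1/48
Group by Z:
  weight(Z=0) = 1/24
  weight(Z=1) = 1/6
Total weight = 1/24 + 1/6 = 5/24
P(Z=0 | obs) = 1/24 / 5/24 = 1/5
P(Z=1 | obs) = 1/6 / 5/24 = 4/5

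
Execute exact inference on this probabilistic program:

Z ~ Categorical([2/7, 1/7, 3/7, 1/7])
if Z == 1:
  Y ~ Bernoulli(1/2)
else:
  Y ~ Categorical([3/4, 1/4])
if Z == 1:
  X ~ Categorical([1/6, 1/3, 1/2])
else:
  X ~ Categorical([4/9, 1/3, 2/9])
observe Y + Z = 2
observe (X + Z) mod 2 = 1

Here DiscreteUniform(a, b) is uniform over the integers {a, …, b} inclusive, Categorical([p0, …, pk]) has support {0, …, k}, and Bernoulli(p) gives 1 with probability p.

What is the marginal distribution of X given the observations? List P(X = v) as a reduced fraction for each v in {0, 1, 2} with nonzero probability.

P(X=0) = 1/13, P(X=1) = 9/13, P(X=2) = 3/13

Enumerate traces; 3 have nonzero weight after conditioning:
  (Z=1, Y=1, X=0) weight 1/84
  (Z=1, Y=1, X=2) weight 1/28
  (Z=2, Y=0, X=1) weight 3/28
Group by X:
  weight(X=0) = 1/84
  weight(X=1) = 3/28
  weight(X=2) = 1/28
Total weight = 1/84 + 3/28 + 1/28 = 13/84
P(X=0 | obs) = 1/84 / 13/84 = 1/13
P(X=1 | obs) = 3/28 / 13/84 = 9/13
P(X=2 | obs) = 1/28 / 13/84 = 3/13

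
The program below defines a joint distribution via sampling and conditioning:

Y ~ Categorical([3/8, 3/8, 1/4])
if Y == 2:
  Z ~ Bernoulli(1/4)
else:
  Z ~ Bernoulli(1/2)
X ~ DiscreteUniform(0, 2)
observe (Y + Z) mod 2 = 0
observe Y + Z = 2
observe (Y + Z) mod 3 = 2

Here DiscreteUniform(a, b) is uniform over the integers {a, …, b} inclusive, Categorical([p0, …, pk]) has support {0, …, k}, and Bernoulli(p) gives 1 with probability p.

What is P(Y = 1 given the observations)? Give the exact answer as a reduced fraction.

Enumerate traces; 6 have nonzero weight after conditioning:
  (Y=1, Z=1, X=0) weight 1/16
  (Y=1, Z=1, X=1) weight 1/16
  (Y=1, Z=1, X=2) weight 1/16
  (Y=2, Z=0, X=0) weight 1/16
  (Y=2, Z=0, X=1) weight 1/16
  (Y=2, Z=0, X=2) weight 1/16
Group by Y:
  weight(Y=1) = 3/16
  weight(Y=2) = 3/16
Total weight = 3/16 + 3/16 = 3/8
P(Y=1 | obs) = 3/16 / 3/8 = 1/2
P(Y=2 | obs) = 3/16 / 3/8 = 1/2

P(Y = 1 | obs) = 1/2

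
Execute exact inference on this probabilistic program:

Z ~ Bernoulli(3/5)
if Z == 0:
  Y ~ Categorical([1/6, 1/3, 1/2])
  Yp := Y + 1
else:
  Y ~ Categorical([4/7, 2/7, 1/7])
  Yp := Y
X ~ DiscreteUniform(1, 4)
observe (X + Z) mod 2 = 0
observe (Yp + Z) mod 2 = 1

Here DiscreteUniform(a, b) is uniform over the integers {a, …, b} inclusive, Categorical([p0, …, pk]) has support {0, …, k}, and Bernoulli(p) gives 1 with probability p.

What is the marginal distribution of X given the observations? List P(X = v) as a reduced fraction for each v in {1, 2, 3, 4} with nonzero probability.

P(X=1) = 45/146, P(X=2) = 14/73, P(X=3) = 45/146, P(X=4) = 14/73

Enumerate traces; 8 have nonzero weight after conditioning:
  (Z=0, Y=0, X=2) weight 1/60
  (Z=0, Y=0, X=4) weight 1/60
  (Z=0, Y=2, X=2) weight 1/20
  (Z=0, Y=2, X=4) weight 1/20
  (Z=1, Y=0, X=1) weight 3/35
  (Z=1, Y=0, X=3) weight 3/35
  (Z=1, Y=2, X=1) weight 3/140
  (Z=1, Y=2, X=3) weight 3/140
Group by X:
  weight(X=1) = 3/28
  weight(X=2) = 1/15
  weight(X=3) = 3/28
  weight(X=4) = 1/15
Total weight = 3/28 + 1/15 + 3/28 + 1/15 = 73/210
P(X=1 | obs) = 3/28 / 73/210 = 45/146
P(X=2 | obs) = 1/15 / 73/210 = 14/73
P(X=3 | obs) = 3/28 / 73/210 = 45/146
P(X=4 | obs) = 1/15 / 73/210 = 14/73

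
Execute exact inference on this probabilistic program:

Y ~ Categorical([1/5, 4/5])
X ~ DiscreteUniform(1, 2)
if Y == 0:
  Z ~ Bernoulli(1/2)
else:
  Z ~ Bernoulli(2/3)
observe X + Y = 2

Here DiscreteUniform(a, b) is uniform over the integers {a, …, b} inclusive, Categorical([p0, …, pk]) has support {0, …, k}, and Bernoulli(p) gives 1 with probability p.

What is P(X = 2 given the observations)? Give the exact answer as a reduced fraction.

P(X = 2 | obs) = 1/5

Enumerate traces; 4 have nonzero weight after conditioning:
  (Y=0, X=2, Z=0) weight 1/20
  (Y=0, X=2, Z=1) weight 1/20
  (Y=1, X=1, Z=0) weight 2/15
  (Y=1, X=1, Z=1) weight 4/15
Group by X:
  weight(X=1) = 2/5
  weight(X=2) = 1/10
Total weight = 2/5 + 1/10 = 1/2
P(X=1 | obs) = 2/5 / 1/2 = 4/5
P(X=2 | obs) = 1/10 / 1/2 = 1/5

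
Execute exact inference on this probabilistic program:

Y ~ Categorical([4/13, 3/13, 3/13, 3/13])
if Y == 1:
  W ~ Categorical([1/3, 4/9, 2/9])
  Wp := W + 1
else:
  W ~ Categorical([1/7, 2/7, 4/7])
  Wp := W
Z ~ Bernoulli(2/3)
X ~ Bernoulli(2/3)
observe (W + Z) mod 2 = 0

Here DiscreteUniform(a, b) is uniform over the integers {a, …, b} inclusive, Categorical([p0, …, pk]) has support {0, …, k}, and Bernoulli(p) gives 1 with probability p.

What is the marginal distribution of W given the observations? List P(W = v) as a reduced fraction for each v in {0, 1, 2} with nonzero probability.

P(W=0) = 51/361, P(W=1) = 176/361, P(W=2) = 134/361

Enumerate traces; 24 have nonzero weight after conditioning:
  (Y=0, W=0, Z=0, X=0) weight 4/819
  (Y=0, W=0, Z=0, X=1) weight 8/819
  (Y=0, W=1, Z=1, X=0) weight 16/819
  (Y=0, W=1, Z=1, X=1) weight 32/819
  (Y=0, W=2, Z=0, X=0) weight 16/819
  (Y=0, W=2, Z=0, X=1) weight 32/819
  (Y=1, W=0, Z=0, X=0) weight 1/117
  (Y=1, W=0, Z=0, X=1) weight 2/117
  … 16 more
Group by W:
  weight(W=0) = 17/273
  weight(W=1) = 176/819
  weight(W=2) = 134/819
Total weight = 17/273 + 176/819 + 134/819 = 361/819
P(W=0 | obs) = 17/273 / 361/819 = 51/361
P(W=1 | obs) = 176/819 / 361/819 = 176/361
P(W=2 | obs) = 134/819 / 361/819 = 134/361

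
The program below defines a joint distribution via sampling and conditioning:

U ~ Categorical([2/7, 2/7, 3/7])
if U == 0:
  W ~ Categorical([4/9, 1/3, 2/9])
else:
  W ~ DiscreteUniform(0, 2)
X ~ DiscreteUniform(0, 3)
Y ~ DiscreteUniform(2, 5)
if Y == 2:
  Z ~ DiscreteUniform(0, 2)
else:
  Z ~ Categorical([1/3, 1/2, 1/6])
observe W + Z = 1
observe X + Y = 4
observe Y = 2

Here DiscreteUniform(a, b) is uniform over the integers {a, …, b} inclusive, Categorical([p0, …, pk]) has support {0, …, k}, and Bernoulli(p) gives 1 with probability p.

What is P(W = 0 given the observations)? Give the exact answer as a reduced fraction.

Enumerate traces; 6 have nonzero weight after conditioning:
  (U=0, W=0, X=2, Y=2, Z=1) weight 1/378
  (U=0, W=1, X=2, Y=2, Z=0) weight 1/504
  (U=1, W=0, X=2, Y=2, Z=1) weight 1/504
  (U=1, W=1, X=2, Y=2, Z=0) weight 1/504
  (U=2, W=0, X=2, Y=2, Z=1) weight 1/336
  (U=2, W=1, X=2, Y=2, Z=0) weight 1/336
Group by W:
  weight(W=0) = 23/3024
  weight(W=1) = 1/144
Total weight = 23/3024 + 1/144 = 11/756
P(W=0 | obs) = 23/3024 / 11/756 = 23/44
P(W=1 | obs) = 1/144 / 11/756 = 21/44

P(W = 0 | obs) = 23/44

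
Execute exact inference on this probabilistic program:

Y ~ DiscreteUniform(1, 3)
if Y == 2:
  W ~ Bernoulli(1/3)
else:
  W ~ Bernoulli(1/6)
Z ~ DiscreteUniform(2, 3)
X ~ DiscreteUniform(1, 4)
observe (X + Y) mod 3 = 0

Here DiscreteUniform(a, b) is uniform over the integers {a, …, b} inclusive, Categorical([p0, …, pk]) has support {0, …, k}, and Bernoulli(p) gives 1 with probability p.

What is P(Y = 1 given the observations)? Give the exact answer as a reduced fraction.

P(Y = 1 | obs) = 1/4

Enumerate traces; 16 have nonzero weight after conditioning:
  (Y=1, W=0, Z=2, X=2) weight 5/144
  (Y=1, W=0, Z=3, X=2) weight 5/144
  (Y=1, W=1, Z=2, X=2) weight 1/144
  (Y=1, W=1, Z=3, X=2) weight 1/144
  (Y=2, W=0, Z=2, X=1) weight 1/36
  (Y=2, W=0, Z=2, X=4) weight 1/36
  (Y=2, W=0, Z=3, X=1) weight 1/36
  (Y=2, W=0, Z=3, X=4) weight 1/36
  (Y=3, W=0, Z=2, X=3) weight 5/144
  … 7 more
Group by Y:
  weight(Y=1) = 1/12
  weight(Y=2) = 1/6
  weight(Y=3) = 1/12
Total weight = 1/12 + 1/6 + 1/12 = 1/3
P(Y=1 | obs) = 1/12 / 1/3 = 1/4
P(Y=2 | obs) = 1/6 / 1/3 = 1/2
P(Y=3 | obs) = 1/12 / 1/3 = 1/4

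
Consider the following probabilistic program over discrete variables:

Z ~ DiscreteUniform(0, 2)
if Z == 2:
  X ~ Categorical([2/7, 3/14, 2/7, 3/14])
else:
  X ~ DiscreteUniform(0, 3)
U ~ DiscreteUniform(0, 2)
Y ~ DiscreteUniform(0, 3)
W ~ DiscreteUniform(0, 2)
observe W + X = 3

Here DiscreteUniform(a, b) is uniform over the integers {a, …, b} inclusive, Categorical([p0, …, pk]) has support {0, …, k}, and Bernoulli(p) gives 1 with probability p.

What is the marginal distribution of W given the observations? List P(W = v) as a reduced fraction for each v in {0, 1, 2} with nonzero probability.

P(W=0) = 10/31, P(W=1) = 11/31, P(W=2) = 10/31

Enumerate traces; 108 have nonzero weight after conditioning:
  (Z=0, X=1, U=0, Y=0, W=2) weight 1/432
  (Z=0, X=1, U=0, Y=1, W=2) weight 1/432
  (Z=0, X=1, U=0, Y=2, W=2) weight 1/432
  (Z=0, X=1, U=0, Y=3, W=2) weight 1/432
  (Z=0, X=1, U=1, Y=0, W=2) weight 1/432
  (Z=0, X=1, U=1, Y=1, W=2) weight 1/432
  (Z=0, X=1, U=1, Y=2, W=2) weight 1/432
  (Z=0, X=1, U=1, Y=3, W=2) weight 1/432
  (Z=0, X=2, U=0, Y=0, W=1) weight 1/432
  (Z=0, X=3, U=0, Y=0, W=0) weight 1/432
  … 98 more
Group by W:
  weight(W=0) = 5/63
  weight(W=1) = 11/126
  weight(W=2) = 5/63
Total weight = 5/63 + 11/126 + 5/63 = 31/126
P(W=0 | obs) = 5/63 / 31/126 = 10/31
P(W=1 | obs) = 11/126 / 31/126 = 11/31
P(W=2 | obs) = 5/63 / 31/126 = 10/31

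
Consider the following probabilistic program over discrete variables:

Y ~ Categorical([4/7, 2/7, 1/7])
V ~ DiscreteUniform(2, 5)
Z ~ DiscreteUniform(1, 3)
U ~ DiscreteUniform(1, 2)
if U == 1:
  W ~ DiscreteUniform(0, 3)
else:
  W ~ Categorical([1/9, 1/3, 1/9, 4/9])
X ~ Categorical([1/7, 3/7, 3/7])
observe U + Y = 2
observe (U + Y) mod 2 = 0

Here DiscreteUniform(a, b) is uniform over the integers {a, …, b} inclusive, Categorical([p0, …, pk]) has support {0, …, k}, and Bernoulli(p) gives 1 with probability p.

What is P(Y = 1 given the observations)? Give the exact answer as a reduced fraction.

Enumerate traces; 288 have nonzero weight after conditioning:
  (Y=0, V=2, Z=1, U=2, W=0, X=0) weight 1/2646
  (Y=0, V=2, Z=1, U=2, W=0, X=1) weight 1/882
  (Y=0, V=2, Z=1, U=2, W=0, X=2) weight 1/882
  (Y=0, V=2, Z=1, U=2, W=1, X=0) weight 1/882
  (Y=0, V=2, Z=1, U=2, W=1, X=1) weight 1/294
  (Y=0, V=2, Z=1, U=2, W=1, X=2) weight 1/294
  (Y=0, V=2, Z=1, U=2, W=2, X=0) weight 1/2646
  (Y=0, V=2, Z=1, U=2, W=2, X=1) weight 1/882
  (Y=1, V=2, Z=1, U=1, W=0, X=0) weight 1/2352
  … 279 more
Group by Y:
  weight(Y=0) = 2/7
  weight(Y=1) = 1/7
Total weight = 2/7 + 1/7 = 3/7
P(Y=0 | obs) = 2/7 / 3/7 = 2/3
P(Y=1 | obs) = 1/7 / 3/7 = 1/3

P(Y = 1 | obs) = 1/3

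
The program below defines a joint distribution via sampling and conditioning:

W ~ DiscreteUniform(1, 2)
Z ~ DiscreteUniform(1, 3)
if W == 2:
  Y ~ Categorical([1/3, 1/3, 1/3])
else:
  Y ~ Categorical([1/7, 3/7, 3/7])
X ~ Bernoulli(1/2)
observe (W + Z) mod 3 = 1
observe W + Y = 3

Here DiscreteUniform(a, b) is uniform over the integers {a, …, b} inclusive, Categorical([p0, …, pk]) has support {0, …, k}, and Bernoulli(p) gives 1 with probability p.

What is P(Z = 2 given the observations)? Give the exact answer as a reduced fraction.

Enumerate traces; 4 have nonzero weight after conditioning:
  (W=1, Z=3, Y=2, X=0) weight 1/28
  (W=1, Z=3, Y=2, X=1) weight 1/28
  (W=2, Z=2, Y=1, X=0) weight 1/36
  (W=2, Z=2, Y=1, X=1) weight 1/36
Group by Z:
  weight(Z=2) = 1/18
  weight(Z=3) = 1/14
Total weight = 1/18 + 1/14 = 8/63
P(Z=2 | obs) = 1/18 / 8/63 = 7/16
P(Z=3 | obs) = 1/14 / 8/63 = 9/16

P(Z = 2 | obs) = 7/16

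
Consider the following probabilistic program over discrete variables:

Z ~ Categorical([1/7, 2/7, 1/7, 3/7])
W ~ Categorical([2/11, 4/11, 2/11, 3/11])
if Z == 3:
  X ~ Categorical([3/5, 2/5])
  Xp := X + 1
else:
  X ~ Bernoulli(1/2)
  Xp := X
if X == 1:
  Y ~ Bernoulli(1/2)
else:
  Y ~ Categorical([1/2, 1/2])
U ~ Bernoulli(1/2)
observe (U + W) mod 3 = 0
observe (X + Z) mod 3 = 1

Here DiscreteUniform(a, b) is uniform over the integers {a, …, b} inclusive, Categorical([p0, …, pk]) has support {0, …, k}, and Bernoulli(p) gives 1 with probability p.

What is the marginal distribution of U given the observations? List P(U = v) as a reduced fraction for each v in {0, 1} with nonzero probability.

P(U=0) = 5/7, P(U=1) = 2/7

Enumerate traces; 18 have nonzero weight after conditioning:
  (Z=0, W=0, X=1, Y=0, U=0) weight 1/308
  (Z=0, W=0, X=1, Y=1, U=0) weight 1/308
  (Z=0, W=2, X=1, Y=0, U=1) weight 1/308
  (Z=0, W=2, X=1, Y=1, U=1) weight 1/308
  (Z=0, W=3, X=1, Y=0, U=0) weight 3/616
  (Z=0, W=3, X=1, Y=1, U=0) weight 3/616
  (Z=1, W=0, X=0, Y=0, U=0) weight 1/154
  (Z=1, W=0, X=0, Y=1, U=0) weight 1/154
  … 10 more
Group by U:
  weight(U=0) = 27/308
  weight(U=1) = 27/770
Total weight = 27/308 + 27/770 = 27/220
P(U=0 | obs) = 27/308 / 27/220 = 5/7
P(U=1 | obs) = 27/770 / 27/220 = 2/7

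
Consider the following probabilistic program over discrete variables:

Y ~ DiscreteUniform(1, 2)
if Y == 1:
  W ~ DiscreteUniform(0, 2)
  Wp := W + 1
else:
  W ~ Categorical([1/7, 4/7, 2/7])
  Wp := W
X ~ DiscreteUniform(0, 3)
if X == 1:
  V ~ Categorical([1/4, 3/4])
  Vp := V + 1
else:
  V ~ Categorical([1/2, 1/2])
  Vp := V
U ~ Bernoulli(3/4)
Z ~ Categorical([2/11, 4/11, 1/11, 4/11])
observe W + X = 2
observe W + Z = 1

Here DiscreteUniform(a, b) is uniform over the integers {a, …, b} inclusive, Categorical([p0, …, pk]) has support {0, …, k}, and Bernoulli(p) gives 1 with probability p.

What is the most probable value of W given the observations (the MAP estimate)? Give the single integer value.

argmax_v P(W = v | obs) = 0

Enumerate traces; 16 have nonzero weight after conditioning:
  (Y=1, W=0, X=2, V=0, U=0, Z=1) weight 1/528
  (Y=1, W=0, X=2, V=0, U=1, Z=1) weight 1/176
  (Y=1, W=0, X=2, V=1, U=0, Z=1) weight 1/528
  (Y=1, W=0, X=2, V=1, U=1, Z=1) weight 1/176
  (Y=1, W=1, X=1, V=0, U=0, Z=0) weight 1/2112
  (Y=1, W=1, X=1, V=0, U=1, Z=0) weight 1/704
  (Y=1, W=1, X=1, V=1, U=0, Z=0) weight 1/704
  (Y=1, W=1, X=1, V=1, U=1, Z=0) weight 3/704
  … 8 more
Group by W:
  weight(W=0) = 5/231
  weight(W=1) = 19/924
Total weight = 5/231 + 19/924 = 13/308
P(W=0 | obs) = 5/231 / 13/308 = 20/39
P(W=1 | obs) = 19/924 / 13/308 = 19/39
argmax = 0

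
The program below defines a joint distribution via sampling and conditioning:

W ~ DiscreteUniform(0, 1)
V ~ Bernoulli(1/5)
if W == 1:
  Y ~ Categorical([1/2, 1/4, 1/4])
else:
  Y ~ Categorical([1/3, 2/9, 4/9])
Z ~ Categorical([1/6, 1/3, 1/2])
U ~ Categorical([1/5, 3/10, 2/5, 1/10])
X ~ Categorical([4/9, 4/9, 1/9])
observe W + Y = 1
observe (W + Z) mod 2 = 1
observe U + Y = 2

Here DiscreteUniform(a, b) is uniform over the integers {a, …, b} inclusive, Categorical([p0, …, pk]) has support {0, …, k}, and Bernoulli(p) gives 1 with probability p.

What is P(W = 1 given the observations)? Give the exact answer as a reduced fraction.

Enumerate traces; 18 have nonzero weight after conditioning:
  (W=0, V=0, Y=1, Z=1, U=1, X=0) weight 8/2025
  (W=0, V=0, Y=1, Z=1, U=1, X=1) weight 8/2025
  (W=0, V=0, Y=1, Z=1, U=1, X=2) weight 2/2025
  (W=0, V=1, Y=1, Z=1, U=1, X=0) weight 2/2025
  (W=0, V=1, Y=1, Z=1, U=1, X=1) weight 2/2025
  (W=0, V=1, Y=1, Z=1, U=1, X=2) weight 1/4050
  (W=1, V=0, Y=0, Z=0, U=2, X=0) weight 4/675
  (W=1, V=0, Y=0, Z=0, U=2, X=1) weight 4/675
  … 10 more
Group by W:
  weight(W=0) = 1/90
  weight(W=1) = 1/15
Total weight = 1/90 + 1/15 = 7/90
P(W=0 | obs) = 1/90 / 7/90 = 1/7
P(W=1 | obs) = 1/15 / 7/90 = 6/7

P(W = 1 | obs) = 6/7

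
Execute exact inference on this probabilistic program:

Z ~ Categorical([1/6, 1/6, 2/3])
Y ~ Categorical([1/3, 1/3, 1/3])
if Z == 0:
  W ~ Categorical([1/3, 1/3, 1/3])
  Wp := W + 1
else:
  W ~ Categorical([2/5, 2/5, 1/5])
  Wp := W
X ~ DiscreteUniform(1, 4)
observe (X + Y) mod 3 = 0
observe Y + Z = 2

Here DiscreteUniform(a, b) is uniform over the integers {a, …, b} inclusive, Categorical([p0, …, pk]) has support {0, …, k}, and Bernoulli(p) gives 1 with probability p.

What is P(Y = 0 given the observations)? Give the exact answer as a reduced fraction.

Enumerate traces; 12 have nonzero weight after conditioning:
  (Z=0, Y=2, W=0, X=1) weight 1/216
  (Z=0, Y=2, W=0, X=4) weight 1/216
  (Z=0, Y=2, W=1, X=1) weight 1/216
  (Z=0, Y=2, W=1, X=4) weight 1/216
  (Z=0, Y=2, W=2, X=1) weight 1/216
  (Z=0, Y=2, W=2, X=4) weight 1/216
  (Z=1, Y=1, W=0, X=2) weight 1/180
  (Z=1, Y=1, W=1, X=2) weight 1/180
  (Z=2, Y=0, W=0, X=3) weight 1/45
  … 3 more
Group by Y:
  weight(Y=0) = 1/18
  weight(Y=1) = 1/72
  weight(Y=2) = 1/36
Total weight = 1/18 + 1/72 + 1/36 = 7/72
P(Y=0 | obs) = 1/18 / 7/72 = 4/7
P(Y=1 | obs) = 1/72 / 7/72 = 1/7
P(Y=2 | obs) = 1/36 / 7/72 = 2/7

P(Y = 0 | obs) = 4/7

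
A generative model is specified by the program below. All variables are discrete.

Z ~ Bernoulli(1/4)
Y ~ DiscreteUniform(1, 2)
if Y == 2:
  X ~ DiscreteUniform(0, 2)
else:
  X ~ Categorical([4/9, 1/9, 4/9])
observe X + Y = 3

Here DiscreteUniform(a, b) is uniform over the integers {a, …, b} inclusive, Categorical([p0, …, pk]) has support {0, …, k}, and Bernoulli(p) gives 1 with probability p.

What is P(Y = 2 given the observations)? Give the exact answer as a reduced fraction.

Enumerate traces; 4 have nonzero weight after conditioning:
  (Z=0, Y=1, X=2) weight 1/6
  (Z=0, Y=2, X=1) weight 1/8
  (Z=1, Y=1, X=2) weight 1/18
  (Z=1, Y=2, X=1) weight 1/24
Group by Y:
  weight(Y=1) = 2/9
  weight(Y=2) = 1/6
Total weight = 2/9 + 1/6 = 7/18
P(Y=1 | obs) = 2/9 / 7/18 = 4/7
P(Y=2 | obs) = 1/6 / 7/18 = 3/7

P(Y = 2 | obs) = 3/7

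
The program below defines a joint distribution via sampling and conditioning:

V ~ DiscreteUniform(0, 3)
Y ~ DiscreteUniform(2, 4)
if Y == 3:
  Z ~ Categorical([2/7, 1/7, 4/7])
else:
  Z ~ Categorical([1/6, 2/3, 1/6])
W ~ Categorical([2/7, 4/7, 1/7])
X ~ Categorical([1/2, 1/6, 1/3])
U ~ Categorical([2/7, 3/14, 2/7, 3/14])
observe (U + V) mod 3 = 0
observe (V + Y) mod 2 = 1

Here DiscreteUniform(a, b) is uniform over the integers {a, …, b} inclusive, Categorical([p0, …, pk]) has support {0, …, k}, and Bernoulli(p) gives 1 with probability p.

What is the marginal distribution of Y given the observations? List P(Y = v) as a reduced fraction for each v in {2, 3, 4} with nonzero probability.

Enumerate traces; 243 have nonzero weight after conditioning:
  (V=0, Y=3, Z=0, W=0, X=0, U=0) weight 1/1029
  (V=0, Y=3, Z=0, W=0, X=0, U=3) weight 1/1372
  (V=0, Y=3, Z=0, W=0, X=1, U=0) weight 1/3087
  (V=0, Y=3, Z=0, W=0, X=1, U=3) weight 1/4116
  (V=0, Y=3, Z=0, W=0, X=2, U=0) weight 2/3087
  (V=0, Y=3, Z=0, W=0, X=2, U=3) weight 1/2058
  (V=0, Y=3, Z=0, W=1, X=0, U=0) weight 2/1029
  (V=0, Y=3, Z=0, W=1, X=0, U=3) weight 1/686
  (V=1, Y=2, Z=0, W=0, X=0, U=2) weight 1/1764
  (V=1, Y=4, Z=0, W=0, X=0, U=2) weight 1/1764
  … 233 more
Group by Y:
  weight(Y=2) = 11/168
  weight(Y=3) = 5/84
  weight(Y=4) = 11/168
Total weight = 11/168 + 5/84 + 11/168 = 4/21
P(Y=2 | obs) = 11/168 / 4/21 = 11/32
P(Y=3 | obs) = 5/84 / 4/21 = 5/16
P(Y=4 | obs) = 11/168 / 4/21 = 11/32

P(Y=2) = 11/32, P(Y=3) = 5/16, P(Y=4) = 11/32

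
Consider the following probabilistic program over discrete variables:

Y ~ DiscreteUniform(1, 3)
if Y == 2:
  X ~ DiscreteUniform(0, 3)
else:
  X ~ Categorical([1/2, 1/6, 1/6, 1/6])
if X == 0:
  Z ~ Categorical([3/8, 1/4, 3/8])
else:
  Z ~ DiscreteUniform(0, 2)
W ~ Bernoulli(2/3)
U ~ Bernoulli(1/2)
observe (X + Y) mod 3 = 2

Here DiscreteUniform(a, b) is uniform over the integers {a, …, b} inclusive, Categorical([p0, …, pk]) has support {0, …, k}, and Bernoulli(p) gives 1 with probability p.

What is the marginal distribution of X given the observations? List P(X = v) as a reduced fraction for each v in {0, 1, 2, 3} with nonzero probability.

Enumerate traces; 48 have nonzero weight after conditioning:
  (Y=1, X=1, Z=0, W=0, U=0) weight 1/324
  (Y=1, X=1, Z=0, W=0, U=1) weight 1/324
  (Y=1, X=1, Z=0, W=1, U=0) weight 1/162
  (Y=1, X=1, Z=0, W=1, U=1) weight 1/162
  (Y=1, X=1, Z=1, W=0, U=0) weight 1/324
  (Y=1, X=1, Z=1, W=0, U=1) weight 1/324
  (Y=1, X=1, Z=1, W=1, U=0) weight 1/162
  (Y=1, X=1, Z=1, W=1, U=1) weight 1/162
  (Y=2, X=0, Z=0, W=0, U=0) weight 1/192
  (Y=2, X=3, Z=0, W=0, U=0) weight 1/216
  … 38 more
Group by X:
  weight(X=0) = 1/12
  weight(X=1) = 1/18
  weight(X=2) = 1/18
  weight(X=3) = 1/12
Total weight = 1/12 + 1/18 + 1/18 + 1/12 = 5/18
P(X=0 | obs) = 1/12 / 5/18 = 3/10
P(X=1 | obs) = 1/18 / 5/18 = 1/5
P(X=2 | obs) = 1/18 / 5/18 = 1/5
P(X=3 | obs) = 1/12 / 5/18 = 3/10

P(X=0) = 3/10, P(X=1) = 1/5, P(X=2) = 1/5, P(X=3) = 3/10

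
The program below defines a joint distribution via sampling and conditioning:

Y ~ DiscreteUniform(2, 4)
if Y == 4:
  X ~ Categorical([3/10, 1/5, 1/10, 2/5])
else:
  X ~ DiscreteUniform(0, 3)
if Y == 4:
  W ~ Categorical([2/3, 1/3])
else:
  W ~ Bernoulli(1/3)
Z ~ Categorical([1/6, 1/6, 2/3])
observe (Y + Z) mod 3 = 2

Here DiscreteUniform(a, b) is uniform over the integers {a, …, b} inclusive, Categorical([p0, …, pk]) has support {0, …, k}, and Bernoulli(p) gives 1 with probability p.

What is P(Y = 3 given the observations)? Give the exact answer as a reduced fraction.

P(Y = 3 | obs) = 2/3

Enumerate traces; 24 have nonzero weight after conditioning:
  (Y=2, X=0, W=0, Z=0) weight 1/108
  (Y=2, X=0, W=1, Z=0) weight 1/216
  (Y=2, X=1, W=0, Z=0) weight 1/108
  (Y=2, X=1, W=1, Z=0) weight 1/216
  (Y=2, X=2, W=0, Z=0) weight 1/108
  (Y=2, X=2, W=1, Z=0) weight 1/216
  (Y=2, X=3, W=0, Z=0) weight 1/108
  (Y=2, X=3, W=1, Z=0) weight 1/216
  (Y=3, X=0, W=0, Z=2) weight 1/27
  (Y=4, X=0, W=0, Z=1) weight 1/90
  … 14 more
Group by Y:
  weight(Y=2) = 1/18
  weight(Y=3) = 2/9
  weight(Y=4) = 1/18
Total weight = 1/18 + 2/9 + 1/18 = 1/3
P(Y=2 | obs) = 1/18 / 1/3 = 1/6
P(Y=3 | obs) = 2/9 / 1/3 = 2/3
P(Y=4 | obs) = 1/18 / 1/3 = 1/6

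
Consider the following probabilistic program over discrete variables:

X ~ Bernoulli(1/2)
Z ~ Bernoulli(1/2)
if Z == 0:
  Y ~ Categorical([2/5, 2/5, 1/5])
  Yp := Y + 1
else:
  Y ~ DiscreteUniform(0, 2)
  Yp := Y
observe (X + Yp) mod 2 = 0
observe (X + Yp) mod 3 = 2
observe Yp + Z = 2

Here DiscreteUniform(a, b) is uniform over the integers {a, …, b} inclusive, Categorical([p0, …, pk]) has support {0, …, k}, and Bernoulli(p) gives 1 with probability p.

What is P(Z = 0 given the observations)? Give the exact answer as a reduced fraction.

Enumerate traces; 2 have nonzero weight after conditioning:
  (X=0, Z=0, Y=1) weight 1/10
  (X=1, Z=1, Y=1) weight 1/12
Group by Z:
  weight(Z=0) = 1/10
  weight(Z=1) = 1/12
Total weight = 1/10 + 1/12 = 11/60
P(Z=0 | obs) = 1/10 / 11/60 = 6/11
P(Z=1 | obs) = 1/12 / 11/60 = 5/11

P(Z = 0 | obs) = 6/11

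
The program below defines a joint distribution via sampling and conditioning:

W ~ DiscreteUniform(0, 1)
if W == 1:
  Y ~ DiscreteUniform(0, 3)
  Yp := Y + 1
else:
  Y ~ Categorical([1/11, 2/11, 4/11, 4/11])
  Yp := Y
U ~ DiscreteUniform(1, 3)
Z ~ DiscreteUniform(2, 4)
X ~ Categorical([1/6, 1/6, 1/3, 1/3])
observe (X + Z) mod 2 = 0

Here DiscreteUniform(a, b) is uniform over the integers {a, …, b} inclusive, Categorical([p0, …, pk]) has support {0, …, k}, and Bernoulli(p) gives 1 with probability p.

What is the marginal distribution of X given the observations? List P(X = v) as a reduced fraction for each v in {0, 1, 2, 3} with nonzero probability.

P(X=0) = 2/9, P(X=1) = 1/9, P(X=2) = 4/9, P(X=3) = 2/9

Enumerate traces; 144 have nonzero weight after conditioning:
  (W=0, Y=0, U=1, Z=2, X=0) weight 1/1188
  (W=0, Y=0, U=1, Z=2, X=2) weight 1/594
  (W=0, Y=0, U=1, Z=3, X=1) weight 1/1188
  (W=0, Y=0, U=1, Z=3, X=3) weight 1/594
  (W=0, Y=0, U=1, Z=4, X=0) weight 1/1188
  (W=0, Y=0, U=1, Z=4, X=2) weight 1/594
  (W=0, Y=0, U=2, Z=2, X=0) weight 1/1188
  (W=0, Y=0, U=2, Z=2, X=2) weight 1/594
  … 136 more
Group by X:
  weight(X=0) = 1/9
  weight(X=1) = 1/18
  weight(X=2) = 2/9
  weight(X=3) = 1/9
Total weight = 1/9 + 1/18 + 2/9 + 1/9 = 1/2
P(X=0 | obs) = 1/9 / 1/2 = 2/9
P(X=1 | obs) = 1/18 / 1/2 = 1/9
P(X=2 | obs) = 2/9 / 1/2 = 4/9
P(X=3 | obs) = 1/9 / 1/2 = 2/9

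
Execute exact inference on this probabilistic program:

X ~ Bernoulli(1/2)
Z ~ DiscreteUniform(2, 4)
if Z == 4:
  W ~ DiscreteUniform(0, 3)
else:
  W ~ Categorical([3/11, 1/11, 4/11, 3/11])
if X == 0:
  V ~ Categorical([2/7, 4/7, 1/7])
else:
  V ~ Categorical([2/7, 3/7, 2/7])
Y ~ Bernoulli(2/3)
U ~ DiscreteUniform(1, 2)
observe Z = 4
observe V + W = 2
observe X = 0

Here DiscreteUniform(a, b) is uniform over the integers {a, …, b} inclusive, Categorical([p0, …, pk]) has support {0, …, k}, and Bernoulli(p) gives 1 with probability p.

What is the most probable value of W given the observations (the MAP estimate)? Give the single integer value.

argmax_v P(W = v | obs) = 1

Enumerate traces; 12 have nonzero weight after conditioning:
  (X=0, Z=4, W=0, V=2, Y=0, U=1) weight 1/1008
  (X=0, Z=4, W=0, V=2, Y=0, U=2) weight 1/1008
  (X=0, Z=4, W=0, V=2, Y=1, U=1) weight 1/504
  (X=0, Z=4, W=0, V=2, Y=1, U=2) weight 1/504
  (X=0, Z=4, W=1, V=1, Y=0, U=1) weight 1/252
  (X=0, Z=4, W=1, V=1, Y=0, U=2) weight 1/252
  (X=0, Z=4, W=1, V=1, Y=1, U=1) weight 1/126
  (X=0, Z=4, W=1, V=1, Y=1, U=2) weight 1/126
  (X=0, Z=4, W=2, V=0, Y=0, U=1) weight 1/504
  … 3 more
Group by W:
  weight(W=0) = 1/168
  weight(W=1) = 1/42
  weight(W=2) = 1/84
Total weight = 1/168 + 1/42 + 1/84 = 1/24
P(W=0 | obs) = 1/168 / 1/24 = 1/7
P(W=1 | obs) = 1/42 / 1/24 = 4/7
P(W=2 | obs) = 1/84 / 1/24 = 2/7
argmax = 1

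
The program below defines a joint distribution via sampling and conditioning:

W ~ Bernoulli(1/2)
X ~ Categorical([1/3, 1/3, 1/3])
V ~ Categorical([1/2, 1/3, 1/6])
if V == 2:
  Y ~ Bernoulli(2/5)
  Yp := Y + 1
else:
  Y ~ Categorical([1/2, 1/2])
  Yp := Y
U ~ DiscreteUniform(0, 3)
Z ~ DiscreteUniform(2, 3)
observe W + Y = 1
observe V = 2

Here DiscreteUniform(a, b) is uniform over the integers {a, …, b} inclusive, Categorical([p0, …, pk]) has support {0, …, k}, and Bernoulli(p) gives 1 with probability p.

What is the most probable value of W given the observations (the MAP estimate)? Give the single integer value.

Enumerate traces; 48 have nonzero weight after conditioning:
  (W=0, X=0, V=2, Y=1, U=0, Z=2) weight 1/720
  (W=0, X=0, V=2, Y=1, U=0, Z=3) weight 1/720
  (W=0, X=0, V=2, Y=1, U=1, Z=2) weight 1/720
  (W=0, X=0, V=2, Y=1, U=1, Z=3) weight 1/720
  (W=0, X=0, V=2, Y=1, U=2, Z=2) weight 1/720
  (W=0, X=0, V=2, Y=1, U=2, Z=3) weight 1/720
  (W=0, X=0, V=2, Y=1, U=3, Z=2) weight 1/720
  (W=0, X=0, V=2, Y=1, U=3, Z=3) weight 1/720
  (W=1, X=0, V=2, Y=0, U=0, Z=2) weight 1/480
  … 39 more
Group by W:
  weight(W=0) = 1/30
  weight(W=1) = 1/20
Total weight = 1/30 + 1/20 = 1/12
P(W=0 | obs) = 1/30 / 1/12 = 2/5
P(W=1 | obs) = 1/20 / 1/12 = 3/5
argmax = 1

argmax_v P(W = v | obs) = 1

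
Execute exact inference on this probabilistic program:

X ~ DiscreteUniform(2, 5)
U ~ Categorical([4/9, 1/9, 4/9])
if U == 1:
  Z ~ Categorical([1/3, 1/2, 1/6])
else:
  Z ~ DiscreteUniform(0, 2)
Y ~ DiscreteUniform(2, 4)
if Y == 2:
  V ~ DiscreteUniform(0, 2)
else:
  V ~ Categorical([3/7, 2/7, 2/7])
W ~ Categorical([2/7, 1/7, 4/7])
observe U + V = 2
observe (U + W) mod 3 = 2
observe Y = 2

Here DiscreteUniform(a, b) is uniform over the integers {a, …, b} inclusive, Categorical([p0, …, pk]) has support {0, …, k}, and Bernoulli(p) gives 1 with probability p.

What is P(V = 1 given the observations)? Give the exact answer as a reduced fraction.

P(V = 1 | obs) = 1/25

Enumerate traces; 36 have nonzero weight after conditioning:
  (X=2, U=0, Z=0, Y=2, V=2, W=2) weight 4/1701
  (X=2, U=0, Z=1, Y=2, V=2, W=2) weight 4/1701
  (X=2, U=0, Z=2, Y=2, V=2, W=2) weight 4/1701
  (X=2, U=1, Z=0, Y=2, V=1, W=1) weight 1/6804
  (X=2, U=1, Z=1, Y=2, V=1, W=1) weight 1/4536
  (X=2, U=1, Z=2, Y=2, V=1, W=1) weight 1/13608
  (X=2, U=2, Z=0, Y=2, V=0, W=0) weight 2/1701
  (X=2, U=2, Z=1, Y=2, V=0, W=0) weight 2/1701
  … 28 more
Group by V:
  weight(V=0) = 8/567
  weight(V=1) = 1/567
  weight(V=2) = 16/567
Total weight = 8/567 + 1/567 + 16/567 = 25/567
P(V=0 | obs) = 8/567 / 25/567 = 8/25
P(V=1 | obs) = 1/567 / 25/567 = 1/25
P(V=2 | obs) = 16/567 / 25/567 = 16/25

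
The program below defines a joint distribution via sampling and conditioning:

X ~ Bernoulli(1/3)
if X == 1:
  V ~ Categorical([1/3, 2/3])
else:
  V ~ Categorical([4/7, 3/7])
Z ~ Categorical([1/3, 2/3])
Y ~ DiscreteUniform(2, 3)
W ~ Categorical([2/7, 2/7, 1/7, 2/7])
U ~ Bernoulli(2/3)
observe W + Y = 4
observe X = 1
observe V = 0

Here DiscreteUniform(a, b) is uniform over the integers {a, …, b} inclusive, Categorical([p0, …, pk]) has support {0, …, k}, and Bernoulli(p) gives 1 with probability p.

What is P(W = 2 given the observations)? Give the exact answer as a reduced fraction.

Enumerate traces; 8 have nonzero weight after conditioning:
  (X=1, V=0, Z=0, Y=2, W=2, U=0) weight 1/1134
  (X=1, V=0, Z=0, Y=2, W=2, U=1) weight 1/567
  (X=1, V=0, Z=0, Y=3, W=1, U=0) weight 1/567
  (X=1, V=0, Z=0, Y=3, W=1, U=1) weight 2/567
  (X=1, V=0, Z=1, Y=2, W=2, U=0) weight 1/567
  (X=1, V=0, Z=1, Y=2, W=2, U=1) weight 2/567
  (X=1, V=0, Z=1, Y=3, W=1, U=0) weight 2/567
  (X=1, V=0, Z=1, Y=3, W=1, U=1) weight 4/567
Group by W:
  weight(W=1) = 1/63
  weight(W=2) = 1/126
Total weight = 1/63 + 1/126 = 1/42
P(W=1 | obs) = 1/63 / 1/42 = 2/3
P(W=2 | obs) = 1/126 / 1/42 = 1/3

P(W = 2 | obs) = 1/3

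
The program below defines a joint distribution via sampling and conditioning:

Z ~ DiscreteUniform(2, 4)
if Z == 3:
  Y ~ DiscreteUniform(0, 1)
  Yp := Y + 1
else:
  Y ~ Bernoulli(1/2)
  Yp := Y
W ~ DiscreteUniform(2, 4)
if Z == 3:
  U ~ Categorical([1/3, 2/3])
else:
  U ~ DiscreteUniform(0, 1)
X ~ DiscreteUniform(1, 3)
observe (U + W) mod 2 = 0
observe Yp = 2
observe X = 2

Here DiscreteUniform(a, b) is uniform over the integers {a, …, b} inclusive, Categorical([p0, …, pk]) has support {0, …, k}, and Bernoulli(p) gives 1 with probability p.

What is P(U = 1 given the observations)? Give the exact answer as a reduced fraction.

P(U = 1 | obs) = 1/2

Enumerate traces; 3 have nonzero weight after conditioning:
  (Z=3, Y=1, W=2, U=0, X=2) weight 1/162
  (Z=3, Y=1, W=3, U=1, X=2) weight 1/81
  (Z=3, Y=1, W=4, U=0, X=2) weight 1/162
Group by U:
  weight(U=0) = 1/81
  weight(U=1) = 1/81
Total weight = 1/81 + 1/81 = 2/81
P(U=0 | obs) = 1/81 / 2/81 = 1/2
P(U=1 | obs) = 1/81 / 2/81 = 1/2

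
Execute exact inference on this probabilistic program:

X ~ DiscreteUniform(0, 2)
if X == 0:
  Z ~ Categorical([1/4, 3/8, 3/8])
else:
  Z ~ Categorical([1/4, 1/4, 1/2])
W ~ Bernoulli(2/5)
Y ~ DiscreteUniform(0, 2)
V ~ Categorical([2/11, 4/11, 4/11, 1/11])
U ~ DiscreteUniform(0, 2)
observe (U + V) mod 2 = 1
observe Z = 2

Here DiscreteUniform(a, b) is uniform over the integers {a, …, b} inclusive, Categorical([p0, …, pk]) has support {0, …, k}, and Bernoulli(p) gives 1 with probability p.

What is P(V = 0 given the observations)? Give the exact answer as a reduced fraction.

P(V = 0 | obs) = 1/8

Enumerate traces; 108 have nonzero weight after conditioning:
  (X=0, Z=2, W=0, Y=0, V=0, U=1) weight 1/660
  (X=0, Z=2, W=0, Y=0, V=1, U=0) weight 1/330
  (X=0, Z=2, W=0, Y=0, V=1, U=2) weight 1/330
  (X=0, Z=2, W=0, Y=0, V=2, U=1) weight 1/330
  (X=0, Z=2, W=0, Y=0, V=3, U=0) weight 1/1320
  (X=0, Z=2, W=0, Y=0, V=3, U=2) weight 1/1320
  (X=0, Z=2, W=0, Y=1, V=0, U=1) weight 1/660
  (X=0, Z=2, W=0, Y=1, V=1, U=0) weight 1/330
  … 100 more
Group by V:
  weight(V=0) = 1/36
  weight(V=1) = 1/9
  weight(V=2) = 1/18
  weight(V=3) = 1/36
Total weight = 1/36 + 1/9 + 1/18 + 1/36 = 2/9
P(V=0 | obs) = 1/36 / 2/9 = 1/8
P(V=1 | obs) = 1/9 / 2/9 = 1/2
P(V=2 | obs) = 1/18 / 2/9 = 1/4
P(V=3 | obs) = 1/36 / 2/9 = 1/8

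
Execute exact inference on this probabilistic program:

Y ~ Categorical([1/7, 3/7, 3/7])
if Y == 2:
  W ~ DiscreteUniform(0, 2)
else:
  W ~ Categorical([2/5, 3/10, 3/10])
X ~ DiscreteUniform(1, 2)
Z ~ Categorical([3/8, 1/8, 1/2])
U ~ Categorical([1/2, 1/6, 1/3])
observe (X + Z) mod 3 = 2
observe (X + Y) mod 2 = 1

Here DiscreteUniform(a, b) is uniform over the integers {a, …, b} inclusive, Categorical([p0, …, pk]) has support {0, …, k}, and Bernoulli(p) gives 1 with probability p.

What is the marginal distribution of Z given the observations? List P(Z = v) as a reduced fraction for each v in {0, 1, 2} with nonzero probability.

P(Z=0) = 9/13, P(Z=1) = 4/13

Enumerate traces; 27 have nonzero weight after conditioning:
  (Y=0, W=0, X=1, Z=1, U=0) weight 1/560
  (Y=0, W=0, X=1, Z=1, U=1) weight 1/1680
  (Y=0, W=0, X=1, Z=1, U=2) weight 1/840
  (Y=0, W=1, X=1, Z=1, U=0) weight 3/2240
  (Y=0, W=1, X=1, Z=1, U=1) weight 1/2240
  (Y=0, W=1, X=1, Z=1, U=2) weight 1/1120
  (Y=0, W=2, X=1, Z=1, U=0) weight 3/2240
  (Y=0, W=2, X=1, Z=1, U=1) weight 1/2240
  (Y=1, W=0, X=2, Z=0, U=0) weight 9/560
  … 18 more
Group by Z:
  weight(Z=0) = 9/112
  weight(Z=1) = 1/28
Total weight = 9/112 + 1/28 = 13/112
P(Z=0 | obs) = 9/112 / 13/112 = 9/13
P(Z=1 | obs) = 1/28 / 13/112 = 4/13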